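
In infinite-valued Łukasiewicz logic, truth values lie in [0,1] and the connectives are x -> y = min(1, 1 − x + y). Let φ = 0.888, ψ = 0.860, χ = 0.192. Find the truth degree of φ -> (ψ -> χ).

ψ -> χ = min(1, 1 − 0.860 + 0.192) = min(1, 0.332) = 0.332
φ -> (ψ -> χ) = min(1, 1 − 0.888 + 0.332) = min(1, 0.444) = 0.444

0.444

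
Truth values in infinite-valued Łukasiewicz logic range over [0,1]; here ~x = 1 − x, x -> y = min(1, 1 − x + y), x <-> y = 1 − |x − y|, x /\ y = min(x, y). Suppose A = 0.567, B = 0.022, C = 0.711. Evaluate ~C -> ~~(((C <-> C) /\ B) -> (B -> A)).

~C = 1 − 0.711 = 0.289
C <-> C = 1 − |0.711 − 0.711| = 1 − 0.000 = 1.000
(C <-> C) /\ B = min(1.000, 0.022) = 0.022
B -> A = min(1, 1 − 0.022 + 0.567) = min(1, 1.545) = 1.000
((C <-> C) /\ B) -> (B -> A) = min(1, 1 − 0.022 + 1.000) = min(1, 1.978) = 1.000
~(((C <-> C) /\ B) -> (B -> A)) = 1 − 1.000 = 0.000
~~(((C <-> C) /\ B) -> (B -> A)) = 1 − 0.000 = 1.000
~C -> ~~(((C <-> C) /\ B) -> (B -> A)) = min(1, 1 − 0.289 + 1.000) = min(1, 1.711) = 1.000

1.000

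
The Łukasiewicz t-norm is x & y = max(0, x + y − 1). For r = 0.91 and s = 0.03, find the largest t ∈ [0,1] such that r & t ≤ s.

0.12

The residuum of the Łukasiewicz t-norm gives the supremum: min(1, 1 − 0.91 + 0.03).
1 − 0.91 + 0.03 = 0.12, so t = min(1, 0.12) = 0.12.
Check: 0.91 & 0.12 = max(0, 0.03) = 0.03 ≤ 0.03.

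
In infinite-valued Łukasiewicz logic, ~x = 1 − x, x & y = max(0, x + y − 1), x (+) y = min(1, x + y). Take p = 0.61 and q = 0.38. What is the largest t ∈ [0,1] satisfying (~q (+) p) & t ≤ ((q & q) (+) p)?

0.61

~q = 1 − 0.38 = 0.62
~q (+) p = min(1, 0.62 + 0.61) = min(1, 1.23) = 1.00
So the left factor is ~q (+) p = 1.00.
q & q = max(0, 0.38 + 0.38 − 1) = max(0, -0.24) = 0.00
(q & q) (+) p = min(1, 0.00 + 0.61) = min(1, 0.61) = 0.61
So the right-hand bound is (q & q) (+) p = 0.61.
The residuum of the Łukasiewicz t-norm gives the supremum: min(1, 1 − 1.00 + 0.61).
1 − 1.00 + 0.61 = 0.61, so t = min(1, 0.61) = 0.61.
Check: 1.00 & 0.61 = max(0, 0.61) = 0.61 ≤ 0.61.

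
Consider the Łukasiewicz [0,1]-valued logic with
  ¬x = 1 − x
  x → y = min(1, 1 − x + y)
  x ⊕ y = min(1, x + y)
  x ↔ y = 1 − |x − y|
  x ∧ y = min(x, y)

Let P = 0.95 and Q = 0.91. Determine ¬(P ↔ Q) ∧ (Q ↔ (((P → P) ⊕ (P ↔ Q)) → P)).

0.04

P ↔ Q = 1 − |0.95 − 0.91| = 1 − 0.04 = 0.96
¬(P ↔ Q) = 1 − 0.96 = 0.04
P → P = min(1, 1 − 0.95 + 0.95) = min(1, 1.00) = 1.00
(P → P) ⊕ (P ↔ Q) = min(1, 1.00 + 0.96) = min(1, 1.96) = 1.00
((P → P) ⊕ (P ↔ Q)) → P = min(1, 1 − 1.00 + 0.95) = min(1, 0.95) = 0.95
Q ↔ (((P → P) ⊕ (P ↔ Q)) → P) = 1 − |0.91 − 0.95| = 1 − 0.04 = 0.96
¬(P ↔ Q) ∧ (Q ↔ (((P → P) ⊕ (P ↔ Q)) → P)) = min(0.04, 0.96) = 0.04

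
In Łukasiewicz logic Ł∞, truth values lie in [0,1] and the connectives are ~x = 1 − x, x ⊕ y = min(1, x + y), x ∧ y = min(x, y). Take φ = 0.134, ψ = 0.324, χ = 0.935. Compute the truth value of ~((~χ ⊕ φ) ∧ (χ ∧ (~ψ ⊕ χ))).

~χ = 1 − 0.935 = 0.065
~χ ⊕ φ = min(1, 0.065 + 0.134) = min(1, 0.199) = 0.199
~ψ = 1 − 0.324 = 0.676
~ψ ⊕ χ = min(1, 0.676 + 0.935) = min(1, 1.611) = 1.000
χ ∧ (~ψ ⊕ χ) = min(0.935, 1.000) = 0.935
(~χ ⊕ φ) ∧ (χ ∧ (~ψ ⊕ χ)) = min(0.199, 0.935) = 0.199
~((~χ ⊕ φ) ∧ (χ ∧ (~ψ ⊕ χ))) = 1 − 0.199 = 0.801

0.801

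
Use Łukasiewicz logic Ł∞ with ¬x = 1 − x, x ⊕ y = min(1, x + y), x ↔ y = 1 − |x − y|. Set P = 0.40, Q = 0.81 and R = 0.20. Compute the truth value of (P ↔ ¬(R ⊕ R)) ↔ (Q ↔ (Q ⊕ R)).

0.99

R ⊕ R = min(1, 0.20 + 0.20) = min(1, 0.40) = 0.40
¬(R ⊕ R) = 1 − 0.40 = 0.60
P ↔ ¬(R ⊕ R) = 1 − |0.40 − 0.60| = 1 − 0.20 = 0.80
Q ⊕ R = min(1, 0.81 + 0.20) = min(1, 1.01) = 1.00
Q ↔ (Q ⊕ R) = 1 − |0.81 − 1.00| = 1 − 0.19 = 0.81
(P ↔ ¬(R ⊕ R)) ↔ (Q ↔ (Q ⊕ R)) = 1 − |0.80 − 0.81| = 1 − 0.01 = 0.99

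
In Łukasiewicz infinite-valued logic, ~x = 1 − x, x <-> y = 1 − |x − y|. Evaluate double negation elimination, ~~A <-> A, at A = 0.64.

1.00

~A = 1 − 0.64 = 0.36
~~A = 1 − 0.36 = 0.64
~~A <-> A = 1 − |0.64 − 0.64| = 1 − 0.00 = 1.00
(As expected: always 1 in Ł∞ since negation is involutive.)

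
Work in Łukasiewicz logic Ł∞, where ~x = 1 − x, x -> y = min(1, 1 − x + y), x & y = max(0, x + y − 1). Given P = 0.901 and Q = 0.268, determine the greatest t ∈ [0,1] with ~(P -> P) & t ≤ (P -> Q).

P -> P = min(1, 1 − 0.901 + 0.901) = min(1, 1.000) = 1.000
~(P -> P) = 1 − 1.000 = 0.000
So the left factor is ~(P -> P) = 0.000.
P -> Q = min(1, 1 − 0.901 + 0.268) = min(1, 0.367) = 0.367
So the right-hand bound is P -> Q = 0.367.
The residuum of the Łukasiewicz t-norm gives the supremum: min(1, 1 − 0.000 + 0.367).
1 − 0.000 + 0.367 = 1.367, so t = min(1, 1.367) = 1.000.
Check: 0.000 & 1.000 = max(0, 0.000) = 0.000 ≤ 0.367.

1.000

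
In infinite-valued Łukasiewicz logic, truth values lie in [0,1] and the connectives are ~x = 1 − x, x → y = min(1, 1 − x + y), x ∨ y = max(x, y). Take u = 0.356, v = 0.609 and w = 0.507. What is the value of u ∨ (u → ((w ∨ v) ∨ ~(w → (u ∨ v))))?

1.000

w ∨ v = max(0.507, 0.609) = 0.609
u ∨ v = max(0.356, 0.609) = 0.609
w → (u ∨ v) = min(1, 1 − 0.507 + 0.609) = min(1, 1.102) = 1.000
~(w → (u ∨ v)) = 1 − 1.000 = 0.000
(w ∨ v) ∨ ~(w → (u ∨ v)) = max(0.609, 0.000) = 0.609
u → ((w ∨ v) ∨ ~(w → (u ∨ v))) = min(1, 1 − 0.356 + 0.609) = min(1, 1.253) = 1.000
u ∨ (u → ((w ∨ v) ∨ ~(w → (u ∨ v)))) = max(0.356, 1.000) = 1.000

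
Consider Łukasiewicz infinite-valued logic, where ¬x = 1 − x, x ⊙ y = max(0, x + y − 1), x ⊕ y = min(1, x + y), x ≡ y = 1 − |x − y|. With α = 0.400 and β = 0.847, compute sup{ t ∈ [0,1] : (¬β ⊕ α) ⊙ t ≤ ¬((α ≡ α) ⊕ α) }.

0.447

¬β = 1 − 0.847 = 0.153
¬β ⊕ α = min(1, 0.153 + 0.400) = min(1, 0.553) = 0.553
So the left factor is ¬β ⊕ α = 0.553.
α ≡ α = 1 − |0.400 − 0.400| = 1 − 0.000 = 1.000
(α ≡ α) ⊕ α = min(1, 1.000 + 0.400) = min(1, 1.400) = 1.000
¬((α ≡ α) ⊕ α) = 1 − 1.000 = 0.000
So the right-hand bound is ¬((α ≡ α) ⊕ α) = 0.000.
The residuum of the Łukasiewicz t-norm gives the supremum: min(1, 1 − 0.553 + 0.000).
1 − 0.553 + 0.000 = 0.447, so t = min(1, 0.447) = 0.447.
Check: 0.553 ⊙ 0.447 = max(0, 0.000) = 0.000 ≤ 0.000.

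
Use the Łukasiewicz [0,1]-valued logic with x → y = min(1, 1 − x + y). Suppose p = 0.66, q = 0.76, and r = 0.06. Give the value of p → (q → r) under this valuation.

0.64

q → r = min(1, 1 − 0.76 + 0.06) = min(1, 0.30) = 0.30
p → (q → r) = min(1, 1 − 0.66 + 0.30) = min(1, 0.64) = 0.64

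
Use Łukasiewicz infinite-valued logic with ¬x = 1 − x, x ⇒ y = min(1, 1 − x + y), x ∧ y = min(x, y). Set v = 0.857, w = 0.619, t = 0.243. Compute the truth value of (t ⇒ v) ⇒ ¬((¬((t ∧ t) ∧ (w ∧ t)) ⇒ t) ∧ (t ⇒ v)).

0.514

t ⇒ v = min(1, 1 − 0.243 + 0.857) = min(1, 1.614) = 1.000
t ∧ t = min(0.243, 0.243) = 0.243
w ∧ t = min(0.619, 0.243) = 0.243
(t ∧ t) ∧ (w ∧ t) = min(0.243, 0.243) = 0.243
¬((t ∧ t) ∧ (w ∧ t)) = 1 − 0.243 = 0.757
¬((t ∧ t) ∧ (w ∧ t)) ⇒ t = min(1, 1 − 0.757 + 0.243) = min(1, 0.486) = 0.486
(¬((t ∧ t) ∧ (w ∧ t)) ⇒ t) ∧ (t ⇒ v) = min(0.486, 1.000) = 0.486
¬((¬((t ∧ t) ∧ (w ∧ t)) ⇒ t) ∧ (t ⇒ v)) = 1 − 0.486 = 0.514
(t ⇒ v) ⇒ ¬((¬((t ∧ t) ∧ (w ∧ t)) ⇒ t) ∧ (t ⇒ v)) = min(1, 1 − 1.000 + 0.514) = min(1, 0.514) = 0.514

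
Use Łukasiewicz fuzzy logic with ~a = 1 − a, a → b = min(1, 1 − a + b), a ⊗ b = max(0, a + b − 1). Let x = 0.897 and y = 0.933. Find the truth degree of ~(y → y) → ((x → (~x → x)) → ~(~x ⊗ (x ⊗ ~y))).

y → y = min(1, 1 − 0.933 + 0.933) = min(1, 1.000) = 1.000
~(y → y) = 1 − 1.000 = 0.000
~x = 1 − 0.897 = 0.103
~x → x = min(1, 1 − 0.103 + 0.897) = min(1, 1.794) = 1.000
x → (~x → x) = min(1, 1 − 0.897 + 1.000) = min(1, 1.103) = 1.000
~y = 1 − 0.933 = 0.067
x ⊗ ~y = max(0, 0.897 + 0.067 − 1) = max(0, -0.036) = 0.000
~x ⊗ (x ⊗ ~y) = max(0, 0.103 + 0.000 − 1) = max(0, -0.897) = 0.000
~(~x ⊗ (x ⊗ ~y)) = 1 − 0.000 = 1.000
(x → (~x → x)) → ~(~x ⊗ (x ⊗ ~y)) = min(1, 1 − 1.000 + 1.000) = min(1, 1.000) = 1.000
~(y → y) → ((x → (~x → x)) → ~(~x ⊗ (x ⊗ ~y))) = min(1, 1 − 0.000 + 1.000) = min(1, 2.000) = 1.000

1.000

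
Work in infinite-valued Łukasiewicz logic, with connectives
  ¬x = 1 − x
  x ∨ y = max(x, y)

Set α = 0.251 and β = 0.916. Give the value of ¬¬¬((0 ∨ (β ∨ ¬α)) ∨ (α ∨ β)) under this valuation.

0.084

¬α = 1 − 0.251 = 0.749
β ∨ ¬α = max(0.916, 0.749) = 0.916
0 ∨ (β ∨ ¬α) = max(0.000, 0.916) = 0.916
α ∨ β = max(0.251, 0.916) = 0.916
(0 ∨ (β ∨ ¬α)) ∨ (α ∨ β) = max(0.916, 0.916) = 0.916
¬((0 ∨ (β ∨ ¬α)) ∨ (α ∨ β)) = 1 − 0.916 = 0.084
¬¬((0 ∨ (β ∨ ¬α)) ∨ (α ∨ β)) = 1 − 0.084 = 0.916
¬¬¬((0 ∨ (β ∨ ¬α)) ∨ (α ∨ β)) = 1 − 0.916 = 0.084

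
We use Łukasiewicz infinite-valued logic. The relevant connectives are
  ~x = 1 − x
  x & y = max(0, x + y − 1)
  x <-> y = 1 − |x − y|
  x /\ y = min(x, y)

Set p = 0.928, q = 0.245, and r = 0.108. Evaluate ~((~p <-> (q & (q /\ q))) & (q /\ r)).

0.964

~p = 1 − 0.928 = 0.072
q /\ q = min(0.245, 0.245) = 0.245
q & (q /\ q) = max(0, 0.245 + 0.245 − 1) = max(0, -0.510) = 0.000
~p <-> (q & (q /\ q)) = 1 − |0.072 − 0.000| = 1 − 0.072 = 0.928
q /\ r = min(0.245, 0.108) = 0.108
(~p <-> (q & (q /\ q))) & (q /\ r) = max(0, 0.928 + 0.108 − 1) = max(0, 0.036) = 0.036
~((~p <-> (q & (q /\ q))) & (q /\ r)) = 1 − 0.036 = 0.964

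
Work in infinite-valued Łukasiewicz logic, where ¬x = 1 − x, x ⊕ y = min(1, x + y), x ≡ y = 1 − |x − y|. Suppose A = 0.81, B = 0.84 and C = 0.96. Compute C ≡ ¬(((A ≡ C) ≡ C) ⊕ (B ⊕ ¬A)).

A ≡ C = 1 − |0.81 − 0.96| = 1 − 0.15 = 0.85
(A ≡ C) ≡ C = 1 − |0.85 − 0.96| = 1 − 0.11 = 0.89
¬A = 1 − 0.81 = 0.19
B ⊕ ¬A = min(1, 0.84 + 0.19) = min(1, 1.03) = 1.00
((A ≡ C) ≡ C) ⊕ (B ⊕ ¬A) = min(1, 0.89 + 1.00) = min(1, 1.89) = 1.00
¬(((A ≡ C) ≡ C) ⊕ (B ⊕ ¬A)) = 1 − 1.00 = 0.00
C ≡ ¬(((A ≡ C) ≡ C) ⊕ (B ⊕ ¬A)) = 1 − |0.96 − 0.00| = 1 − 0.96 = 0.04

0.04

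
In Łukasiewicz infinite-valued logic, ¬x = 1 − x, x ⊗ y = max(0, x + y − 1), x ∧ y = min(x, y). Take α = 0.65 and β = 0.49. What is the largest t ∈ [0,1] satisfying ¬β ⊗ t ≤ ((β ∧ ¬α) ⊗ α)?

¬β = 1 − 0.49 = 0.51
So the left factor is ¬β = 0.51.
¬α = 1 − 0.65 = 0.35
β ∧ ¬α = min(0.49, 0.35) = 0.35
(β ∧ ¬α) ⊗ α = max(0, 0.35 + 0.65 − 1) = max(0, 0.00) = 0.00
So the right-hand bound is (β ∧ ¬α) ⊗ α = 0.00.
The residuum of the Łukasiewicz t-norm gives the supremum: min(1, 1 − 0.51 + 0.00).
1 − 0.51 + 0.00 = 0.49, so t = min(1, 0.49) = 0.49.
Check: 0.51 ⊗ 0.49 = max(0, 0.00) = 0.00 ≤ 0.00.

0.49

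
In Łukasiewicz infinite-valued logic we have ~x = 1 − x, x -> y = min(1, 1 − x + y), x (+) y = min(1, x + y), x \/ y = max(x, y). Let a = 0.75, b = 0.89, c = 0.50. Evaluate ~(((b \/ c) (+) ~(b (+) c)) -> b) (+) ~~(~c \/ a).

b \/ c = max(0.89, 0.50) = 0.89
b (+) c = min(1, 0.89 + 0.50) = min(1, 1.39) = 1.00
~(b (+) c) = 1 − 1.00 = 0.00
(b \/ c) (+) ~(b (+) c) = min(1, 0.89 + 0.00) = min(1, 0.89) = 0.89
((b \/ c) (+) ~(b (+) c)) -> b = min(1, 1 − 0.89 + 0.89) = min(1, 1.00) = 1.00
~(((b \/ c) (+) ~(b (+) c)) -> b) = 1 − 1.00 = 0.00
~c = 1 − 0.50 = 0.50
~c \/ a = max(0.50, 0.75) = 0.75
~(~c \/ a) = 1 − 0.75 = 0.25
~~(~c \/ a) = 1 − 0.25 = 0.75
~(((b \/ c) (+) ~(b (+) c)) -> b) (+) ~~(~c \/ a) = min(1, 0.00 + 0.75) = min(1, 0.75) = 0.75

0.75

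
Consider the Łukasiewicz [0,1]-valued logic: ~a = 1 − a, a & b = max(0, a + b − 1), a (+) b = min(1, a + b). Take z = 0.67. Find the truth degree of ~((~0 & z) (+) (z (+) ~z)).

0.00

~0 = 1 − 0.00 = 1.00
~0 & z = max(0, 1.00 + 0.67 − 1) = max(0, 0.67) = 0.67
~z = 1 − 0.67 = 0.33
z (+) ~z = min(1, 0.67 + 0.33) = min(1, 1.00) = 1.00
(~0 & z) (+) (z (+) ~z) = min(1, 0.67 + 1.00) = min(1, 1.67) = 1.00
~((~0 & z) (+) (z (+) ~z)) = 1 − 1.00 = 0.00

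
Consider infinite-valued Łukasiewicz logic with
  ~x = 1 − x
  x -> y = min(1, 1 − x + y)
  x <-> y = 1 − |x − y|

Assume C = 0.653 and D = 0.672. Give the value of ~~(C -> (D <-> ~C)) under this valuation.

1.000

~C = 1 − 0.653 = 0.347
D <-> ~C = 1 − |0.672 − 0.347| = 1 − 0.325 = 0.675
C -> (D <-> ~C) = min(1, 1 − 0.653 + 0.675) = min(1, 1.022) = 1.000
~(C -> (D <-> ~C)) = 1 − 1.000 = 0.000
~~(C -> (D <-> ~C)) = 1 − 0.000 = 1.000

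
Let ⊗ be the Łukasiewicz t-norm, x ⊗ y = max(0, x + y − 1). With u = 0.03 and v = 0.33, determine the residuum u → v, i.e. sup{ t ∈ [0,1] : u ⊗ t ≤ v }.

The residuum of the Łukasiewicz t-norm gives the supremum: min(1, 1 − 0.03 + 0.33).
1 − 0.03 + 0.33 = 1.30, so t = min(1, 1.30) = 1.00.
Check: 0.03 ⊗ 1.00 = max(0, 0.03) = 0.03 ≤ 0.33.

1.00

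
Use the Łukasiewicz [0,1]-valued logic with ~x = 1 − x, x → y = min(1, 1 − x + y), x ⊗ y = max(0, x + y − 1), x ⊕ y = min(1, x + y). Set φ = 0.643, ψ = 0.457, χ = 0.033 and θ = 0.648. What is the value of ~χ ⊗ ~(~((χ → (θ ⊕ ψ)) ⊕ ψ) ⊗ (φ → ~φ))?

~χ = 1 − 0.033 = 0.967
θ ⊕ ψ = min(1, 0.648 + 0.457) = min(1, 1.105) = 1.000
χ → (θ ⊕ ψ) = min(1, 1 − 0.033 + 1.000) = min(1, 1.967) = 1.000
(χ → (θ ⊕ ψ)) ⊕ ψ = min(1, 1.000 + 0.457) = min(1, 1.457) = 1.000
~((χ → (θ ⊕ ψ)) ⊕ ψ) = 1 − 1.000 = 0.000
~φ = 1 − 0.643 = 0.357
φ → ~φ = min(1, 1 − 0.643 + 0.357) = min(1, 0.714) = 0.714
~((χ → (θ ⊕ ψ)) ⊕ ψ) ⊗ (φ → ~φ) = max(0, 0.000 + 0.714 − 1) = max(0, -0.286) = 0.000
~(~((χ → (θ ⊕ ψ)) ⊕ ψ) ⊗ (φ → ~φ)) = 1 − 0.000 = 1.000
~χ ⊗ ~(~((χ → (θ ⊕ ψ)) ⊕ ψ) ⊗ (φ → ~φ)) = max(0, 0.967 + 1.000 − 1) = max(0, 0.967) = 0.967

0.967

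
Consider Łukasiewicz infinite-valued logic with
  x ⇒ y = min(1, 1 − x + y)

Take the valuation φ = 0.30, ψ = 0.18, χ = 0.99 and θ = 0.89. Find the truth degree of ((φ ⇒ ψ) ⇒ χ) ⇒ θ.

φ ⇒ ψ = min(1, 1 − 0.30 + 0.18) = min(1, 0.88) = 0.88
(φ ⇒ ψ) ⇒ χ = min(1, 1 − 0.88 + 0.99) = min(1, 1.11) = 1.00
((φ ⇒ ψ) ⇒ χ) ⇒ θ = min(1, 1 − 1.00 + 0.89) = min(1, 0.89) = 0.89

0.89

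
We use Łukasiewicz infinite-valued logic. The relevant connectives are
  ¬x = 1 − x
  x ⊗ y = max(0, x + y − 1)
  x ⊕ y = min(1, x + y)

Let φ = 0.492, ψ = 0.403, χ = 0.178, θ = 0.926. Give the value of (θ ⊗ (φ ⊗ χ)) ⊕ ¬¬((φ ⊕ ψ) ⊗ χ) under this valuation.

0.073

φ ⊗ χ = max(0, 0.492 + 0.178 − 1) = max(0, -0.330) = 0.000
θ ⊗ (φ ⊗ χ) = max(0, 0.926 + 0.000 − 1) = max(0, -0.074) = 0.000
φ ⊕ ψ = min(1, 0.492 + 0.403) = min(1, 0.895) = 0.895
(φ ⊕ ψ) ⊗ χ = max(0, 0.895 + 0.178 − 1) = max(0, 0.073) = 0.073
¬((φ ⊕ ψ) ⊗ χ) = 1 − 0.073 = 0.927
¬¬((φ ⊕ ψ) ⊗ χ) = 1 − 0.927 = 0.073
(θ ⊗ (φ ⊗ χ)) ⊕ ¬¬((φ ⊕ ψ) ⊗ χ) = min(1, 0.000 + 0.073) = min(1, 0.073) = 0.073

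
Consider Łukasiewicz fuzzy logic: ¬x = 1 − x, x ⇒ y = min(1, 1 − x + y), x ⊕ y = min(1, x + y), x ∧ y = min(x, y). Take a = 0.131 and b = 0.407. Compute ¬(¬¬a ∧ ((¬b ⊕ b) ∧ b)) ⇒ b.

¬a = 1 − 0.131 = 0.869
¬¬a = 1 − 0.869 = 0.131
¬b = 1 − 0.407 = 0.593
¬b ⊕ b = min(1, 0.593 + 0.407) = min(1, 1.000) = 1.000
(¬b ⊕ b) ∧ b = min(1.000, 0.407) = 0.407
¬¬a ∧ ((¬b ⊕ b) ∧ b) = min(0.131, 0.407) = 0.131
¬(¬¬a ∧ ((¬b ⊕ b) ∧ b)) = 1 − 0.131 = 0.869
¬(¬¬a ∧ ((¬b ⊕ b) ∧ b)) ⇒ b = min(1, 1 − 0.869 + 0.407) = min(1, 0.538) = 0.538

0.538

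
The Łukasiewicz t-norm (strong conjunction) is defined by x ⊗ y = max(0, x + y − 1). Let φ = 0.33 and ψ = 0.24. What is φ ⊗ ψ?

0.00

φ ⊗ ψ = max(0, 0.33 + 0.24 − 1) = max(0, -0.43) = 0.00
For comparison, the Gödel (minimum) t-norm min(x, y) would give 0.24.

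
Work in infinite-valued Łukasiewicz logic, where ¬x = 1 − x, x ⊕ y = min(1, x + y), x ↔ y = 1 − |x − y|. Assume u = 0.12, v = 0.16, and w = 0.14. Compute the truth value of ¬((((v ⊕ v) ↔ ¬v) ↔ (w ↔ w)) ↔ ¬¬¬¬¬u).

v ⊕ v = min(1, 0.16 + 0.16) = min(1, 0.32) = 0.32
¬v = 1 − 0.16 = 0.84
(v ⊕ v) ↔ ¬v = 1 − |0.32 − 0.84| = 1 − 0.52 = 0.48
w ↔ w = 1 − |0.14 − 0.14| = 1 − 0.00 = 1.00
((v ⊕ v) ↔ ¬v) ↔ (w ↔ w) = 1 − |0.48 − 1.00| = 1 − 0.52 = 0.48
¬u = 1 − 0.12 = 0.88
¬¬u = 1 − 0.88 = 0.12
¬¬¬u = 1 − 0.12 = 0.88
¬¬¬¬u = 1 − 0.88 = 0.12
¬¬¬¬¬u = 1 − 0.12 = 0.88
(((v ⊕ v) ↔ ¬v) ↔ (w ↔ w)) ↔ ¬¬¬¬¬u = 1 − |0.48 − 0.88| = 1 − 0.40 = 0.60
¬((((v ⊕ v) ↔ ¬v) ↔ (w ↔ w)) ↔ ¬¬¬¬¬u) = 1 − 0.60 = 0.40

0.40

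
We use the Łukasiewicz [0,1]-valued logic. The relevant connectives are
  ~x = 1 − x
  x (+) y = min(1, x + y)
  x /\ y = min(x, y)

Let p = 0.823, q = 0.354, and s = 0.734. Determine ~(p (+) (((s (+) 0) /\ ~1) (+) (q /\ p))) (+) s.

0.734

s (+) 0 = min(1, 0.734 + 0.000) = min(1, 0.734) = 0.734
~1 = 1 − 1.000 = 0.000
(s (+) 0) /\ ~1 = min(0.734, 0.000) = 0.000
q /\ p = min(0.354, 0.823) = 0.354
((s (+) 0) /\ ~1) (+) (q /\ p) = min(1, 0.000 + 0.354) = min(1, 0.354) = 0.354
p (+) (((s (+) 0) /\ ~1) (+) (q /\ p)) = min(1, 0.823 + 0.354) = min(1, 1.177) = 1.000
~(p (+) (((s (+) 0) /\ ~1) (+) (q /\ p))) = 1 − 1.000 = 0.000
~(p (+) (((s (+) 0) /\ ~1) (+) (q /\ p))) (+) s = min(1, 0.000 + 0.734) = min(1, 0.734) = 0.734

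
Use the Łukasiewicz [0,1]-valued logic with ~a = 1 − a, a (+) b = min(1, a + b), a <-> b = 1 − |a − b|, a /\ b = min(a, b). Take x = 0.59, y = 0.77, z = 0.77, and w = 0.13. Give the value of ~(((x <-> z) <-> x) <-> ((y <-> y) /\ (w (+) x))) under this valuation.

x <-> z = 1 − |0.59 − 0.77| = 1 − 0.18 = 0.82
(x <-> z) <-> x = 1 − |0.82 − 0.59| = 1 − 0.23 = 0.77
y <-> y = 1 − |0.77 − 0.77| = 1 − 0.00 = 1.00
w (+) x = min(1, 0.13 + 0.59) = min(1, 0.72) = 0.72
(y <-> y) /\ (w (+) x) = min(1.00, 0.72) = 0.72
((x <-> z) <-> x) <-> ((y <-> y) /\ (w (+) x)) = 1 − |0.77 − 0.72| = 1 − 0.05 = 0.95
~(((x <-> z) <-> x) <-> ((y <-> y) /\ (w (+) x))) = 1 − 0.95 = 0.05

0.05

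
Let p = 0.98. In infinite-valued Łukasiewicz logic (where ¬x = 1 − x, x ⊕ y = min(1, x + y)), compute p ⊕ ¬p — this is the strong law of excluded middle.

1.00

¬p = 1 − 0.98 = 0.02
p ⊕ ¬p = min(1, 0.98 + 0.02) = min(1, 1.00) = 1.00
(As expected: always 1 in Ł∞ since a ⊕ (1−a) = 1.)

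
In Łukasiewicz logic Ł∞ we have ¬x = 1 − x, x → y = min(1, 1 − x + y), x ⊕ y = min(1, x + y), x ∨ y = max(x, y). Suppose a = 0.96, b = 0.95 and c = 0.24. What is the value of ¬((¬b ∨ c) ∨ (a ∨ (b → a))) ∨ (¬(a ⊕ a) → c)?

¬b = 1 − 0.95 = 0.05
¬b ∨ c = max(0.05, 0.24) = 0.24
b → a = min(1, 1 − 0.95 + 0.96) = min(1, 1.01) = 1.00
a ∨ (b → a) = max(0.96, 1.00) = 1.00
(¬b ∨ c) ∨ (a ∨ (b → a)) = max(0.24, 1.00) = 1.00
¬((¬b ∨ c) ∨ (a ∨ (b → a))) = 1 − 1.00 = 0.00
a ⊕ a = min(1, 0.96 + 0.96) = min(1, 1.92) = 1.00
¬(a ⊕ a) = 1 − 1.00 = 0.00
¬(a ⊕ a) → c = min(1, 1 − 0.00 + 0.24) = min(1, 1.24) = 1.00
¬((¬b ∨ c) ∨ (a ∨ (b → a))) ∨ (¬(a ⊕ a) → c) = max(0.00, 1.00) = 1.00

1.00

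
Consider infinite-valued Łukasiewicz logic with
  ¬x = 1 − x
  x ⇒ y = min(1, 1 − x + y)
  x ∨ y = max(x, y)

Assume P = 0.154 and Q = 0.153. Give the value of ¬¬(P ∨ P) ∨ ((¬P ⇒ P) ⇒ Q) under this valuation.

P ∨ P = max(0.154, 0.154) = 0.154
¬(P ∨ P) = 1 − 0.154 = 0.846
¬¬(P ∨ P) = 1 − 0.846 = 0.154
¬P = 1 − 0.154 = 0.846
¬P ⇒ P = min(1, 1 − 0.846 + 0.154) = min(1, 0.308) = 0.308
(¬P ⇒ P) ⇒ Q = min(1, 1 − 0.308 + 0.153) = min(1, 0.845) = 0.845
¬¬(P ∨ P) ∨ ((¬P ⇒ P) ⇒ Q) = max(0.154, 0.845) = 0.845

0.845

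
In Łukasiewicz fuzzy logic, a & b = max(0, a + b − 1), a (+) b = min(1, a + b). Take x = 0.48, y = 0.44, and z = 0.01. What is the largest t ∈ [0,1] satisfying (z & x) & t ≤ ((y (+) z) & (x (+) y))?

z & x = max(0, 0.01 + 0.48 − 1) = max(0, -0.51) = 0.00
So the left factor is z & x = 0.00.
y (+) z = min(1, 0.44 + 0.01) = min(1, 0.45) = 0.45
x (+) y = min(1, 0.48 + 0.44) = min(1, 0.92) = 0.92
(y (+) z) & (x (+) y) = max(0, 0.45 + 0.92 − 1) = max(0, 0.37) = 0.37
So the right-hand bound is (y (+) z) & (x (+) y) = 0.37.
The residuum of the Łukasiewicz t-norm gives the supremum: min(1, 1 − 0.00 + 0.37).
1 − 0.00 + 0.37 = 1.37, so t = min(1, 1.37) = 1.00.
Check: 0.00 & 1.00 = max(0, 0.00) = 0.00 ≤ 0.37.

1.00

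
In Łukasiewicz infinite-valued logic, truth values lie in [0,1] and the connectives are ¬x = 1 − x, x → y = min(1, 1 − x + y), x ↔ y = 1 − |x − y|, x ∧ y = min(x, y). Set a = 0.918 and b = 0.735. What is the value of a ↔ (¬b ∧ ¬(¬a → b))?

0.082

¬b = 1 − 0.735 = 0.265
¬a = 1 − 0.918 = 0.082
¬a → b = min(1, 1 − 0.082 + 0.735) = min(1, 1.653) = 1.000
¬(¬a → b) = 1 − 1.000 = 0.000
¬b ∧ ¬(¬a → b) = min(0.265, 0.000) = 0.000
a ↔ (¬b ∧ ¬(¬a → b)) = 1 − |0.918 − 0.000| = 1 − 0.918 = 0.082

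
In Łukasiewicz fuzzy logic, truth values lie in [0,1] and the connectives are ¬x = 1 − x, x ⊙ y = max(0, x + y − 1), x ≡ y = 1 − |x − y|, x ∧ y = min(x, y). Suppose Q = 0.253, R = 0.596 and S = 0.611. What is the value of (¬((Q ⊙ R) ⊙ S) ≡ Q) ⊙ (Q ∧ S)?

Q ⊙ R = max(0, 0.253 + 0.596 − 1) = max(0, -0.151) = 0.000
(Q ⊙ R) ⊙ S = max(0, 0.000 + 0.611 − 1) = max(0, -0.389) = 0.000
¬((Q ⊙ R) ⊙ S) = 1 − 0.000 = 1.000
¬((Q ⊙ R) ⊙ S) ≡ Q = 1 − |1.000 − 0.253| = 1 − 0.747 = 0.253
Q ∧ S = min(0.253, 0.611) = 0.253
(¬((Q ⊙ R) ⊙ S) ≡ Q) ⊙ (Q ∧ S) = max(0, 0.253 + 0.253 − 1) = max(0, -0.494) = 0.000

0.000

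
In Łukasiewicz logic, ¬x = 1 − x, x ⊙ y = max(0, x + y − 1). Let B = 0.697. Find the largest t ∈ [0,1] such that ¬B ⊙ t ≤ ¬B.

1.000

¬B = 1 − 0.697 = 0.303
So the left factor is ¬B = 0.303.
So the right-hand bound is ¬B = 0.303.
The residuum of the Łukasiewicz t-norm gives the supremum: min(1, 1 − 0.303 + 0.303).
1 − 0.303 + 0.303 = 1.000, so t = min(1, 1.000) = 1.000.
Check: 0.303 ⊙ 1.000 = max(0, 0.303) = 0.303 ≤ 0.303.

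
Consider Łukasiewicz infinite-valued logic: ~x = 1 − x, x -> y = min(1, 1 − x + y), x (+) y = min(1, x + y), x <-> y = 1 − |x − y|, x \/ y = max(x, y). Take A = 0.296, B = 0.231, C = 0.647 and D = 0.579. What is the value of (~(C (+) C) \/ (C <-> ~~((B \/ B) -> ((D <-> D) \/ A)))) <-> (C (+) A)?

C (+) C = min(1, 0.647 + 0.647) = min(1, 1.294) = 1.000
~(C (+) C) = 1 − 1.000 = 0.000
B \/ B = max(0.231, 0.231) = 0.231
D <-> D = 1 − |0.579 − 0.579| = 1 − 0.000 = 1.000
(D <-> D) \/ A = max(1.000, 0.296) = 1.000
(B \/ B) -> ((D <-> D) \/ A) = min(1, 1 − 0.231 + 1.000) = min(1, 1.769) = 1.000
~((B \/ B) -> ((D <-> D) \/ A)) = 1 − 1.000 = 0.000
~~((B \/ B) -> ((D <-> D) \/ A)) = 1 − 0.000 = 1.000
C <-> ~~((B \/ B) -> ((D <-> D) \/ A)) = 1 − |0.647 − 1.000| = 1 − 0.353 = 0.647
~(C (+) C) \/ (C <-> ~~((B \/ B) -> ((D <-> D) \/ A))) = max(0.000, 0.647) = 0.647
C (+) A = min(1, 0.647 + 0.296) = min(1, 0.943) = 0.943
(~(C (+) C) \/ (C <-> ~~((B \/ B) -> ((D <-> D) \/ A)))) <-> (C (+) A) = 1 − |0.647 − 0.943| = 1 − 0.296 = 0.704

0.704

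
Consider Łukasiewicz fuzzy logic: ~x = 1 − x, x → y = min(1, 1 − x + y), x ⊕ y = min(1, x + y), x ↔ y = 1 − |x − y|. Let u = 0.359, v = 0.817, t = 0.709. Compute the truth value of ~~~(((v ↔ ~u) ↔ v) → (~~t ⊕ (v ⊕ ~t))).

~u = 1 − 0.359 = 0.641
v ↔ ~u = 1 − |0.817 − 0.641| = 1 − 0.176 = 0.824
(v ↔ ~u) ↔ v = 1 − |0.824 − 0.817| = 1 − 0.007 = 0.993
~t = 1 − 0.709 = 0.291
~~t = 1 − 0.291 = 0.709
v ⊕ ~t = min(1, 0.817 + 0.291) = min(1, 1.108) = 1.000
~~t ⊕ (v ⊕ ~t) = min(1, 0.709 + 1.000) = min(1, 1.709) = 1.000
((v ↔ ~u) ↔ v) → (~~t ⊕ (v ⊕ ~t)) = min(1, 1 − 0.993 + 1.000) = min(1, 1.007) = 1.000
~(((v ↔ ~u) ↔ v) → (~~t ⊕ (v ⊕ ~t))) = 1 − 1.000 = 0.000
~~(((v ↔ ~u) ↔ v) → (~~t ⊕ (v ⊕ ~t))) = 1 − 0.000 = 1.000
~~~(((v ↔ ~u) ↔ v) → (~~t ⊕ (v ⊕ ~t))) = 1 − 1.000 = 0.000

0.000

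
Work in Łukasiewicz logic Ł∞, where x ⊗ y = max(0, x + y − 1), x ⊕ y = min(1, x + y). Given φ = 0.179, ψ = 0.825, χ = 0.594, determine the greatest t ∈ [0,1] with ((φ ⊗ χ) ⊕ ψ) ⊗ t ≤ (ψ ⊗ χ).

φ ⊗ χ = max(0, 0.179 + 0.594 − 1) = max(0, -0.227) = 0.000
(φ ⊗ χ) ⊕ ψ = min(1, 0.000 + 0.825) = min(1, 0.825) = 0.825
So the left factor is (φ ⊗ χ) ⊕ ψ = 0.825.
ψ ⊗ χ = max(0, 0.825 + 0.594 − 1) = max(0, 0.419) = 0.419
So the right-hand bound is ψ ⊗ χ = 0.419.
The residuum of the Łukasiewicz t-norm gives the supremum: min(1, 1 − 0.825 + 0.419).
1 − 0.825 + 0.419 = 0.594, so t = min(1, 0.594) = 0.594.
Check: 0.825 ⊗ 0.594 = max(0, 0.419) = 0.419 ≤ 0.419.

0.594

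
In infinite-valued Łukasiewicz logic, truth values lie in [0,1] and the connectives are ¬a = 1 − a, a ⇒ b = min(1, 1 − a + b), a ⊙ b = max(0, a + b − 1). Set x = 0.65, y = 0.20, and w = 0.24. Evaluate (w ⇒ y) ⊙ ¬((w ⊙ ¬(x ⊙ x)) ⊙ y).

w ⇒ y = min(1, 1 − 0.24 + 0.20) = min(1, 0.96) = 0.96
x ⊙ x = max(0, 0.65 + 0.65 − 1) = max(0, 0.30) = 0.30
¬(x ⊙ x) = 1 − 0.30 = 0.70
w ⊙ ¬(x ⊙ x) = max(0, 0.24 + 0.70 − 1) = max(0, -0.06) = 0.00
(w ⊙ ¬(x ⊙ x)) ⊙ y = max(0, 0.00 + 0.20 − 1) = max(0, -0.80) = 0.00
¬((w ⊙ ¬(x ⊙ x)) ⊙ y) = 1 − 0.00 = 1.00
(w ⇒ y) ⊙ ¬((w ⊙ ¬(x ⊙ x)) ⊙ y) = max(0, 0.96 + 1.00 − 1) = max(0, 0.96) = 0.96

0.96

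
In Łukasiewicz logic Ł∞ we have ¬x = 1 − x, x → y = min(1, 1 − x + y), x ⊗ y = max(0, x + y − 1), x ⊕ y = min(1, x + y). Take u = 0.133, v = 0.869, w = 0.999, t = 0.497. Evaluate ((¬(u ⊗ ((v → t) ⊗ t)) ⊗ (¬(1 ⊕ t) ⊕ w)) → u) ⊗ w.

v → t = min(1, 1 − 0.869 + 0.497) = min(1, 0.628) = 0.628
(v → t) ⊗ t = max(0, 0.628 + 0.497 − 1) = max(0, 0.125) = 0.125
u ⊗ ((v → t) ⊗ t) = max(0, 0.133 + 0.125 − 1) = max(0, -0.742) = 0.000
¬(u ⊗ ((v → t) ⊗ t)) = 1 − 0.000 = 1.000
1 ⊕ t = min(1, 1.000 + 0.497) = min(1, 1.497) = 1.000
¬(1 ⊕ t) = 1 − 1.000 = 0.000
¬(1 ⊕ t) ⊕ w = min(1, 0.000 + 0.999) = min(1, 0.999) = 0.999
¬(u ⊗ ((v → t) ⊗ t)) ⊗ (¬(1 ⊕ t) ⊕ w) = max(0, 1.000 + 0.999 − 1) = max(0, 0.999) = 0.999
(¬(u ⊗ ((v → t) ⊗ t)) ⊗ (¬(1 ⊕ t) ⊕ w)) → u = min(1, 1 − 0.999 + 0.133) = min(1, 0.134) = 0.134
((¬(u ⊗ ((v → t) ⊗ t)) ⊗ (¬(1 ⊕ t) ⊕ w)) → u) ⊗ w = max(0, 0.134 + 0.999 − 1) = max(0, 0.133) = 0.133

0.133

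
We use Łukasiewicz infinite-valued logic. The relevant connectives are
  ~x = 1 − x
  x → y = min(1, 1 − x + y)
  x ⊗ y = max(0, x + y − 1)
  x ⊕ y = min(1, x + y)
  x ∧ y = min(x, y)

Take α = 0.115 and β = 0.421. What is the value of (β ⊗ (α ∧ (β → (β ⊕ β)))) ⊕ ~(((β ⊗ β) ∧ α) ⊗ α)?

1.000

β ⊕ β = min(1, 0.421 + 0.421) = min(1, 0.842) = 0.842
β → (β ⊕ β) = min(1, 1 − 0.421 + 0.842) = min(1, 1.421) = 1.000
α ∧ (β → (β ⊕ β)) = min(0.115, 1.000) = 0.115
β ⊗ (α ∧ (β → (β ⊕ β))) = max(0, 0.421 + 0.115 − 1) = max(0, -0.464) = 0.000
β ⊗ β = max(0, 0.421 + 0.421 − 1) = max(0, -0.158) = 0.000
(β ⊗ β) ∧ α = min(0.000, 0.115) = 0.000
((β ⊗ β) ∧ α) ⊗ α = max(0, 0.000 + 0.115 − 1) = max(0, -0.885) = 0.000
~(((β ⊗ β) ∧ α) ⊗ α) = 1 − 0.000 = 1.000
(β ⊗ (α ∧ (β → (β ⊕ β)))) ⊕ ~(((β ⊗ β) ∧ α) ⊗ α) = min(1, 0.000 + 1.000) = min(1, 1.000) = 1.000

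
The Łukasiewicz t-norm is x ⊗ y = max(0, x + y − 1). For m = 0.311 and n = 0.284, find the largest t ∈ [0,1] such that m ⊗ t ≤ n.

0.973

The residuum of the Łukasiewicz t-norm gives the supremum: min(1, 1 − 0.311 + 0.284).
1 − 0.311 + 0.284 = 0.973, so t = min(1, 0.973) = 0.973.
Check: 0.311 ⊗ 0.973 = max(0, 0.284) = 0.284 ≤ 0.284.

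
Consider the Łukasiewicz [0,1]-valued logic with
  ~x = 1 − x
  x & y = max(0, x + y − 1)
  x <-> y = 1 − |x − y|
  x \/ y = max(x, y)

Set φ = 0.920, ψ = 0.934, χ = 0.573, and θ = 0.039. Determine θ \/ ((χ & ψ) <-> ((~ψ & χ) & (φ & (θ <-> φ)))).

0.493

χ & ψ = max(0, 0.573 + 0.934 − 1) = max(0, 0.507) = 0.507
~ψ = 1 − 0.934 = 0.066
~ψ & χ = max(0, 0.066 + 0.573 − 1) = max(0, -0.361) = 0.000
θ <-> φ = 1 − |0.039 − 0.920| = 1 − 0.881 = 0.119
φ & (θ <-> φ) = max(0, 0.920 + 0.119 − 1) = max(0, 0.039) = 0.039
(~ψ & χ) & (φ & (θ <-> φ)) = max(0, 0.000 + 0.039 − 1) = max(0, -0.961) = 0.000
(χ & ψ) <-> ((~ψ & χ) & (φ & (θ <-> φ))) = 1 − |0.507 − 0.000| = 1 − 0.507 = 0.493
θ \/ ((χ & ψ) <-> ((~ψ & χ) & (φ & (θ <-> φ)))) = max(0.039, 0.493) = 0.493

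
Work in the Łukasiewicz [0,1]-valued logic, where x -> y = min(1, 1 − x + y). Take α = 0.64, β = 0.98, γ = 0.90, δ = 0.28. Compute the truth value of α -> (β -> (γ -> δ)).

γ -> δ = min(1, 1 − 0.90 + 0.28) = min(1, 0.38) = 0.38
β -> (γ -> δ) = min(1, 1 − 0.98 + 0.38) = min(1, 0.40) = 0.40
α -> (β -> (γ -> δ)) = min(1, 1 − 0.64 + 0.40) = min(1, 0.76) = 0.76

0.76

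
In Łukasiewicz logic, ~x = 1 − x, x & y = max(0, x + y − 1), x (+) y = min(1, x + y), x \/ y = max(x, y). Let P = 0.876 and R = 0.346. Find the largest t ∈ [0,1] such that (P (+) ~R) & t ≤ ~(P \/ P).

0.124

~R = 1 − 0.346 = 0.654
P (+) ~R = min(1, 0.876 + 0.654) = min(1, 1.530) = 1.000
So the left factor is P (+) ~R = 1.000.
P \/ P = max(0.876, 0.876) = 0.876
~(P \/ P) = 1 − 0.876 = 0.124
So the right-hand bound is ~(P \/ P) = 0.124.
The residuum of the Łukasiewicz t-norm gives the supremum: min(1, 1 − 1.000 + 0.124).
1 − 1.000 + 0.124 = 0.124, so t = min(1, 0.124) = 0.124.
Check: 1.000 & 0.124 = max(0, 0.124) = 0.124 ≤ 0.124.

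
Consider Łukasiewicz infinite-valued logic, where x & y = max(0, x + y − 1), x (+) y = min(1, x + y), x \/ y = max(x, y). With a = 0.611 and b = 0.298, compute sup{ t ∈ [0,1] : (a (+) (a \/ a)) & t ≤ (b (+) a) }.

0.909

a \/ a = max(0.611, 0.611) = 0.611
a (+) (a \/ a) = min(1, 0.611 + 0.611) = min(1, 1.222) = 1.000
So the left factor is a (+) (a \/ a) = 1.000.
b (+) a = min(1, 0.298 + 0.611) = min(1, 0.909) = 0.909
So the right-hand bound is b (+) a = 0.909.
The residuum of the Łukasiewicz t-norm gives the supremum: min(1, 1 − 1.000 + 0.909).
1 − 1.000 + 0.909 = 0.909, so t = min(1, 0.909) = 0.909.
Check: 1.000 & 0.909 = max(0, 0.909) = 0.909 ≤ 0.909.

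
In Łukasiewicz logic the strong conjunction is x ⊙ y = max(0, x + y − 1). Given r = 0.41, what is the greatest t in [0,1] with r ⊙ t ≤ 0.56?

The residuum of the Łukasiewicz t-norm gives the supremum: min(1, 1 − 0.41 + 0.56).
1 − 0.41 + 0.56 = 1.15, so t = min(1, 1.15) = 1.00.
Check: 0.41 ⊙ 1.00 = max(0, 0.41) = 0.41 ≤ 0.56.

1.00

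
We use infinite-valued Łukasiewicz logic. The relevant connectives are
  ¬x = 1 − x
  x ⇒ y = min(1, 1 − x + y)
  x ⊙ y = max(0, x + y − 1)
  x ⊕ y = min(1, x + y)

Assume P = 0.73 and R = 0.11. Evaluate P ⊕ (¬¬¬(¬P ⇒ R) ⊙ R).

¬P = 1 − 0.73 = 0.27
¬P ⇒ R = min(1, 1 − 0.27 + 0.11) = min(1, 0.84) = 0.84
¬(¬P ⇒ R) = 1 − 0.84 = 0.16
¬¬(¬P ⇒ R) = 1 − 0.16 = 0.84
¬¬¬(¬P ⇒ R) = 1 − 0.84 = 0.16
¬¬¬(¬P ⇒ R) ⊙ R = max(0, 0.16 + 0.11 − 1) = max(0, -0.73) = 0.00
P ⊕ (¬¬¬(¬P ⇒ R) ⊙ R) = min(1, 0.73 + 0.00) = min(1, 0.73) = 0.73

0.73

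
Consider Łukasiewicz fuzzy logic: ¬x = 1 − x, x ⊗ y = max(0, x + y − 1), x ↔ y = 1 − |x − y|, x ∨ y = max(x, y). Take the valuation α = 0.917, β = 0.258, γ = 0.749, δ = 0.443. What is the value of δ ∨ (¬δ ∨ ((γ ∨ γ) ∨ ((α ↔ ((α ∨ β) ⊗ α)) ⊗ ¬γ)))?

¬δ = 1 − 0.443 = 0.557
γ ∨ γ = max(0.749, 0.749) = 0.749
α ∨ β = max(0.917, 0.258) = 0.917
(α ∨ β) ⊗ α = max(0, 0.917 + 0.917 − 1) = max(0, 0.834) = 0.834
α ↔ ((α ∨ β) ⊗ α) = 1 − |0.917 − 0.834| = 1 − 0.083 = 0.917
¬γ = 1 − 0.749 = 0.251
(α ↔ ((α ∨ β) ⊗ α)) ⊗ ¬γ = max(0, 0.917 + 0.251 − 1) = max(0, 0.168) = 0.168
(γ ∨ γ) ∨ ((α ↔ ((α ∨ β) ⊗ α)) ⊗ ¬γ) = max(0.749, 0.168) = 0.749
¬δ ∨ ((γ ∨ γ) ∨ ((α ↔ ((α ∨ β) ⊗ α)) ⊗ ¬γ)) = max(0.557, 0.749) = 0.749
δ ∨ (¬δ ∨ ((γ ∨ γ) ∨ ((α ↔ ((α ∨ β) ⊗ α)) ⊗ ¬γ))) = max(0.443, 0.749) = 0.749

0.749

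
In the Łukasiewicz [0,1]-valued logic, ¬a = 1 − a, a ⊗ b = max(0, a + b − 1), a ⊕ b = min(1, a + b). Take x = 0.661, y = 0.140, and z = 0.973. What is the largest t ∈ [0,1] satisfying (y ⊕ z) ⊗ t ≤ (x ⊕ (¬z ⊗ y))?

y ⊕ z = min(1, 0.140 + 0.973) = min(1, 1.113) = 1.000
So the left factor is y ⊕ z = 1.000.
¬z = 1 − 0.973 = 0.027
¬z ⊗ y = max(0, 0.027 + 0.140 − 1) = max(0, -0.833) = 0.000
x ⊕ (¬z ⊗ y) = min(1, 0.661 + 0.000) = min(1, 0.661) = 0.661
So the right-hand bound is x ⊕ (¬z ⊗ y) = 0.661.
The residuum of the Łukasiewicz t-norm gives the supremum: min(1, 1 − 1.000 + 0.661).
1 − 1.000 + 0.661 = 0.661, so t = min(1, 0.661) = 0.661.
Check: 1.000 ⊗ 0.661 = max(0, 0.661) = 0.661 ≤ 0.661.

0.661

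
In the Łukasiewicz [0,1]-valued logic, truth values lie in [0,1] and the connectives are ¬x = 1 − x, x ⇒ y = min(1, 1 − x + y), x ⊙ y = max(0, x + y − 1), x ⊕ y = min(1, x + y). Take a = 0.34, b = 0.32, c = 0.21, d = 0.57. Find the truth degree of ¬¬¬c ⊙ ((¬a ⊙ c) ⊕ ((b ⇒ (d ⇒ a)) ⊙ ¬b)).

¬c = 1 − 0.21 = 0.79
¬¬c = 1 − 0.79 = 0.21
¬¬¬c = 1 − 0.21 = 0.79
¬a = 1 − 0.34 = 0.66
¬a ⊙ c = max(0, 0.66 + 0.21 − 1) = max(0, -0.13) = 0.00
d ⇒ a = min(1, 1 − 0.57 + 0.34) = min(1, 0.77) = 0.77
b ⇒ (d ⇒ a) = min(1, 1 − 0.32 + 0.77) = min(1, 1.45) = 1.00
¬b = 1 − 0.32 = 0.68
(b ⇒ (d ⇒ a)) ⊙ ¬b = max(0, 1.00 + 0.68 − 1) = max(0, 0.68) = 0.68
(¬a ⊙ c) ⊕ ((b ⇒ (d ⇒ a)) ⊙ ¬b) = min(1, 0.00 + 0.68) = min(1, 0.68) = 0.68
¬¬¬c ⊙ ((¬a ⊙ c) ⊕ ((b ⇒ (d ⇒ a)) ⊙ ¬b)) = max(0, 0.79 + 0.68 − 1) = max(0, 0.47) = 0.47

0.47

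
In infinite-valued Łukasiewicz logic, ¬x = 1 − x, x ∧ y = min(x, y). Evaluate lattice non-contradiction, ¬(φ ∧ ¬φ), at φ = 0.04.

0.96

¬φ = 1 − 0.04 = 0.96
φ ∧ ¬φ = min(0.04, 0.96) = 0.04
¬(φ ∧ ¬φ) = 1 − 0.04 = 0.96
(The value 0.96 < 1 shows this instance is not satisfied; not a Ł∞-tautology — its value is 1 − min(a, 1−a).)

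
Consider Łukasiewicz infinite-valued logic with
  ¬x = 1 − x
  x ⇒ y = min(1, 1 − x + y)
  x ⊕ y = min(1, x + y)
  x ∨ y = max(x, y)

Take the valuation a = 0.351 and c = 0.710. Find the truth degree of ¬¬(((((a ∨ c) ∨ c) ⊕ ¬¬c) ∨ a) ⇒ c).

0.710

a ∨ c = max(0.351, 0.710) = 0.710
(a ∨ c) ∨ c = max(0.710, 0.710) = 0.710
¬c = 1 − 0.710 = 0.290
¬¬c = 1 − 0.290 = 0.710
((a ∨ c) ∨ c) ⊕ ¬¬c = min(1, 0.710 + 0.710) = min(1, 1.420) = 1.000
(((a ∨ c) ∨ c) ⊕ ¬¬c) ∨ a = max(1.000, 0.351) = 1.000
((((a ∨ c) ∨ c) ⊕ ¬¬c) ∨ a) ⇒ c = min(1, 1 − 1.000 + 0.710) = min(1, 0.710) = 0.710
¬(((((a ∨ c) ∨ c) ⊕ ¬¬c) ∨ a) ⇒ c) = 1 − 0.710 = 0.290
¬¬(((((a ∨ c) ∨ c) ⊕ ¬¬c) ∨ a) ⇒ c) = 1 − 0.290 = 0.710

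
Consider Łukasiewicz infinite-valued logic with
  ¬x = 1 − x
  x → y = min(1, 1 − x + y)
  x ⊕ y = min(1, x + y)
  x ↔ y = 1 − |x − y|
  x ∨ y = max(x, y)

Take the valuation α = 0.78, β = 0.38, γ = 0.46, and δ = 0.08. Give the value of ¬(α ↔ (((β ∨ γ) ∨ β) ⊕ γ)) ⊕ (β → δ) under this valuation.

β ∨ γ = max(0.38, 0.46) = 0.46
(β ∨ γ) ∨ β = max(0.46, 0.38) = 0.46
((β ∨ γ) ∨ β) ⊕ γ = min(1, 0.46 + 0.46) = min(1, 0.92) = 0.92
α ↔ (((β ∨ γ) ∨ β) ⊕ γ) = 1 − |0.78 − 0.92| = 1 − 0.14 = 0.86
¬(α ↔ (((β ∨ γ) ∨ β) ⊕ γ)) = 1 − 0.86 = 0.14
β → δ = min(1, 1 − 0.38 + 0.08) = min(1, 0.70) = 0.70
¬(α ↔ (((β ∨ γ) ∨ β) ⊕ γ)) ⊕ (β → δ) = min(1, 0.14 + 0.70) = min(1, 0.84) = 0.84

0.84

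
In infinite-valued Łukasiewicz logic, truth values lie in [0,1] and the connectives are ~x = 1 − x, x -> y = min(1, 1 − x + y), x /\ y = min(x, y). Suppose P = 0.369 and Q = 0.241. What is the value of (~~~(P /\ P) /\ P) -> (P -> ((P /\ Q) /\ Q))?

P /\ P = min(0.369, 0.369) = 0.369
~(P /\ P) = 1 − 0.369 = 0.631
~~(P /\ P) = 1 − 0.631 = 0.369
~~~(P /\ P) = 1 − 0.369 = 0.631
~~~(P /\ P) /\ P = min(0.631, 0.369) = 0.369
P /\ Q = min(0.369, 0.241) = 0.241
(P /\ Q) /\ Q = min(0.241, 0.241) = 0.241
P -> ((P /\ Q) /\ Q) = min(1, 1 − 0.369 + 0.241) = min(1, 0.872) = 0.872
(~~~(P /\ P) /\ P) -> (P -> ((P /\ Q) /\ Q)) = min(1, 1 − 0.369 + 0.872) = min(1, 1.503) = 1.000

1.000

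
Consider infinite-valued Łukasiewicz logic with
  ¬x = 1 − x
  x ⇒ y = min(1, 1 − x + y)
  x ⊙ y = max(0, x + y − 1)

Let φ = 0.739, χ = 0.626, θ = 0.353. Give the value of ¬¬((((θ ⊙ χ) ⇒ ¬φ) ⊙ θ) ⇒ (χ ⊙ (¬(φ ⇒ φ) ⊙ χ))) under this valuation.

θ ⊙ χ = max(0, 0.353 + 0.626 − 1) = max(0, -0.021) = 0.000
¬φ = 1 − 0.739 = 0.261
(θ ⊙ χ) ⇒ ¬φ = min(1, 1 − 0.000 + 0.261) = min(1, 1.261) = 1.000
((θ ⊙ χ) ⇒ ¬φ) ⊙ θ = max(0, 1.000 + 0.353 − 1) = max(0, 0.353) = 0.353
φ ⇒ φ = min(1, 1 − 0.739 + 0.739) = min(1, 1.000) = 1.000
¬(φ ⇒ φ) = 1 − 1.000 = 0.000
¬(φ ⇒ φ) ⊙ χ = max(0, 0.000 + 0.626 − 1) = max(0, -0.374) = 0.000
χ ⊙ (¬(φ ⇒ φ) ⊙ χ) = max(0, 0.626 + 0.000 − 1) = max(0, -0.374) = 0.000
(((θ ⊙ χ) ⇒ ¬φ) ⊙ θ) ⇒ (χ ⊙ (¬(φ ⇒ φ) ⊙ χ)) = min(1, 1 − 0.353 + 0.000) = min(1, 0.647) = 0.647
¬((((θ ⊙ χ) ⇒ ¬φ) ⊙ θ) ⇒ (χ ⊙ (¬(φ ⇒ φ) ⊙ χ))) = 1 − 0.647 = 0.353
¬¬((((θ ⊙ χ) ⇒ ¬φ) ⊙ θ) ⇒ (χ ⊙ (¬(φ ⇒ φ) ⊙ χ))) = 1 − 0.353 = 0.647

0.647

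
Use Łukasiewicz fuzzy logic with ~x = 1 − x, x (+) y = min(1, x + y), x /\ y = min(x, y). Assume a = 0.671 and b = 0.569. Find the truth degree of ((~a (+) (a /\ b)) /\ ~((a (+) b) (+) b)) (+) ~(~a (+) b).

~a = 1 − 0.671 = 0.329
a /\ b = min(0.671, 0.569) = 0.569
~a (+) (a /\ b) = min(1, 0.329 + 0.569) = min(1, 0.898) = 0.898
a (+) b = min(1, 0.671 + 0.569) = min(1, 1.240) = 1.000
(a (+) b) (+) b = min(1, 1.000 + 0.569) = min(1, 1.569) = 1.000
~((a (+) b) (+) b) = 1 − 1.000 = 0.000
(~a (+) (a /\ b)) /\ ~((a (+) b) (+) b) = min(0.898, 0.000) = 0.000
~a (+) b = min(1, 0.329 + 0.569) = min(1, 0.898) = 0.898
~(~a (+) b) = 1 − 0.898 = 0.102
((~a (+) (a /\ b)) /\ ~((a (+) b) (+) b)) (+) ~(~a (+) b) = min(1, 0.000 + 0.102) = min(1, 0.102) = 0.102

0.102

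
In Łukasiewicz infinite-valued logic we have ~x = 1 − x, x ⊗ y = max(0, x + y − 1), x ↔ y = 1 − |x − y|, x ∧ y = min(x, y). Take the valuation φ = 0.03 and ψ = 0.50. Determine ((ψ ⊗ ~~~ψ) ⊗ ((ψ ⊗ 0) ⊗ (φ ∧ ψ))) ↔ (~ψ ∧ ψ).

0.50

~ψ = 1 − 0.50 = 0.50
~~ψ = 1 − 0.50 = 0.50
~~~ψ = 1 − 0.50 = 0.50
ψ ⊗ ~~~ψ = max(0, 0.50 + 0.50 − 1) = max(0, 0.00) = 0.00
ψ ⊗ 0 = max(0, 0.50 + 0.00 − 1) = max(0, -0.50) = 0.00
φ ∧ ψ = min(0.03, 0.50) = 0.03
(ψ ⊗ 0) ⊗ (φ ∧ ψ) = max(0, 0.00 + 0.03 − 1) = max(0, -0.97) = 0.00
(ψ ⊗ ~~~ψ) ⊗ ((ψ ⊗ 0) ⊗ (φ ∧ ψ)) = max(0, 0.00 + 0.00 − 1) = max(0, -1.00) = 0.00
~ψ ∧ ψ = min(0.50, 0.50) = 0.50
((ψ ⊗ ~~~ψ) ⊗ ((ψ ⊗ 0) ⊗ (φ ∧ ψ))) ↔ (~ψ ∧ ψ) = 1 − |0.00 − 0.50| = 1 − 0.50 = 0.50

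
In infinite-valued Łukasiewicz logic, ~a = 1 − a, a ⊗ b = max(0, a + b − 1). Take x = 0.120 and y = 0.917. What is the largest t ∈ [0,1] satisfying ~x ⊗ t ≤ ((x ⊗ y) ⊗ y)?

~x = 1 − 0.120 = 0.880
So the left factor is ~x = 0.880.
x ⊗ y = max(0, 0.120 + 0.917 − 1) = max(0, 0.037) = 0.037
(x ⊗ y) ⊗ y = max(0, 0.037 + 0.917 − 1) = max(0, -0.046) = 0.000
So the right-hand bound is (x ⊗ y) ⊗ y = 0.000.
The residuum of the Łukasiewicz t-norm gives the supremum: min(1, 1 − 0.880 + 0.000).
1 − 0.880 + 0.000 = 0.120, so t = min(1, 0.120) = 0.120.
Check: 0.880 ⊗ 0.120 = max(0, 0.000) = 0.000 ≤ 0.000.

0.120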